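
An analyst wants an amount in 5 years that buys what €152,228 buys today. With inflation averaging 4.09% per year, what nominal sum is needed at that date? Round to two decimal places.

Cumulative price-level factor: (1+4.09%)^5 ≈ 1.2219263852.
Multiplying €152,228 by the price-level factor gives the future nominal sum.

€186,011.41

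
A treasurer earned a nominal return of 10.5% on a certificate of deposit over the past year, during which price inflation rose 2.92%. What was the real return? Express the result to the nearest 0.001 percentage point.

7.365%

Real return via the Fisher equation: (1 + 10.5%)/(1 + 2.92%) − 1 = 1.105/1.0292 − 1 ≈ 0.07365.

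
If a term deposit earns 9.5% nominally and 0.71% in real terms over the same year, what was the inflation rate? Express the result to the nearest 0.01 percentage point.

From (1+r_nom) = (1+r_real)(1+π), we get 1+π = (1 + 9.5%)/(1 + 0.71%) = 1.095/1.0071 ≈ 1.08728.
So π ≈ 8.7280%.

8.73%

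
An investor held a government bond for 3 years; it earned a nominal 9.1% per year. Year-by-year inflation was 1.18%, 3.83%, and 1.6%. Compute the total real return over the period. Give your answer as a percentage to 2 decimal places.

Cumulative inflation factor: 1.0118 × 1.0383 × 1.016 ≈ 1.06736.
Nominal growth factor: 1.29860. Real growth factor = 1.29860 / 1.06736 ≈ 1.21664.
Total real return ≈ 21.6643%.

21.66%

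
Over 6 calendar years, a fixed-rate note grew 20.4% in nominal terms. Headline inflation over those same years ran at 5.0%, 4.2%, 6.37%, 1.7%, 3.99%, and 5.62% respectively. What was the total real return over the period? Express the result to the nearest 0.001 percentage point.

Cumulative inflation factor: 1.050 × 1.042 × 1.0637 × 1.017 × 1.0399 × 1.0562 ≈ 1.29997.
Nominal growth factor: 1.20400. Real growth factor = 1.20400 / 1.29997 ≈ 0.92617.
Total real return ≈ -7.3828%.

-7.383%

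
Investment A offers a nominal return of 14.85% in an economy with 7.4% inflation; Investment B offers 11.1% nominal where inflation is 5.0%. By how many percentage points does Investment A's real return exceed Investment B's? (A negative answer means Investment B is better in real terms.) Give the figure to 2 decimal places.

Investment A real return: 1.1485/1.074 − 1 = 6.937%.
Investment B real return: 1.111/1.050 − 1 = 5.810%.
Difference: 6.937 − 5.810 = 1.127 pp.

1.13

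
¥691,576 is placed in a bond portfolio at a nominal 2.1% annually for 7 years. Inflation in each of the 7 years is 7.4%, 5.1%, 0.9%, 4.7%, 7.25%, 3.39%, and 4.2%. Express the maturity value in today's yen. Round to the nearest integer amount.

Nominal value at maturity: ¥691,576 × (1 + 2.1%)^7 ≈ ¥799,871.
Price-level factor over 7 years: 1.074 × 1.051 × 1.009 × 1.047 × 1.0725 × 1.0339 × 1.042 ≈ 1.3778070431.
Dividing the nominal maturity value by the price-level factor gives the value in today's money.

¥580,539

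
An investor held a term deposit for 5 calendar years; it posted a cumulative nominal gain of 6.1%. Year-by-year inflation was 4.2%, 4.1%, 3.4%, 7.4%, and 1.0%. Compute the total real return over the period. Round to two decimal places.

-12.79%

Cumulative inflation factor: 1.042 × 1.041 × 1.034 × 1.074 × 1.010 ≈ 1.21665.
Nominal growth factor: 1.06100. Real growth factor = 1.06100 / 1.21665 ≈ 0.87207.
Total real return ≈ -12.7931%.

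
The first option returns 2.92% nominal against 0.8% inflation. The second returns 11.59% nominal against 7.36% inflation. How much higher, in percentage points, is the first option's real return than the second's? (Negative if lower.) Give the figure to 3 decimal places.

The first option real return: 1.0292/1.008 − 1 = 2.1032%.
The second real return: 1.1159/1.0736 − 1 = 3.9400%.
Difference: 2.1032 − 3.9400 = -1.8368 pp.

-1.837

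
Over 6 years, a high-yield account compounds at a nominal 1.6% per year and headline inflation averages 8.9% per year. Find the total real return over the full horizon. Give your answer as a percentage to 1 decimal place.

The annual real rate is (1+1.6%)/(1+8.9%) − 1 = -6.7034%.
Compounded over 6 years: (1 + -0.067034)^6 − 1 ≈ -0.34053.

-34.1%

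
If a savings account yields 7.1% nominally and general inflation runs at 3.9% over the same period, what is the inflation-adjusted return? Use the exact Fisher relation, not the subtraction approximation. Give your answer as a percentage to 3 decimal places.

Real return via the Fisher equation: (1 + 7.1%)/(1 + 3.9%) − 1 = 1.071/1.039 − 1 ≈ 0.03080.

3.080%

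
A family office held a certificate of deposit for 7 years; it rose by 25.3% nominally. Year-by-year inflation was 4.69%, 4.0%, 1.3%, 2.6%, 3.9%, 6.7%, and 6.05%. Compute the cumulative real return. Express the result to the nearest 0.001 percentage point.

Cumulative inflation factor: 1.0469 × 1.040 × 1.013 × 1.026 × 1.039 × 1.067 × 1.0605 ≈ 1.33041.
Nominal growth factor: 1.25300. Real growth factor = 1.25300 / 1.33041 ≈ 0.94181.
Total real return ≈ -5.8186%.

-5.819%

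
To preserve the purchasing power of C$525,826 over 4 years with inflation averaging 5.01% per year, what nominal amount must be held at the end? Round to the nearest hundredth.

Cumulative price-level factor: (1+5.01%)^4 ≈ 1.2159693662.
The nominal amount required is C$525,826 scaled up by that factor.

C$639,388.31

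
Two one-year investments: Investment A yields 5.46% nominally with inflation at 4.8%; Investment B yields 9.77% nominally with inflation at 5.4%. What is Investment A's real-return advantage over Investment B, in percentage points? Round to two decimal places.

-3.52

Investment A real return: 1.0546/1.048 − 1 = 0.630%.
Investment B real return: 1.0977/1.054 − 1 = 4.146%.
Difference: 0.630 − 4.146 = -3.516 pp.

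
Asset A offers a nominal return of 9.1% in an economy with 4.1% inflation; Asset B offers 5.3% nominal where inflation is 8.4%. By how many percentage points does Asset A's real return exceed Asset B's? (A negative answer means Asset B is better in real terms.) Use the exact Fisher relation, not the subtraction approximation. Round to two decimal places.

7.66

Asset A real return: 1.091/1.041 − 1 = 4.803%.
Asset B real return: 1.053/1.084 − 1 = -2.860%.
Difference: 4.803 − (-2.860) = 7.663 pp.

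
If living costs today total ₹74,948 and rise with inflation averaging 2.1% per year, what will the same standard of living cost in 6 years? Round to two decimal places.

₹84,901.33

Cumulative price-level factor: (1+2.1%)^6 ≈ 1.1328031618.
Multiplying ₹74,948 by the price-level factor gives the future nominal sum.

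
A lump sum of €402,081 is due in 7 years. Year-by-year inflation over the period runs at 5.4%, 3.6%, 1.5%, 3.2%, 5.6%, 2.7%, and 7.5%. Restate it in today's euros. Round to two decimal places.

Price-level factor over 7 years: 1.054 × 1.036 × 1.015 × 1.032 × 1.056 × 1.027 × 1.075 ≈ 1.3334874474.
Purchasing power today: €402,081 divided by that factor.

€301,525.90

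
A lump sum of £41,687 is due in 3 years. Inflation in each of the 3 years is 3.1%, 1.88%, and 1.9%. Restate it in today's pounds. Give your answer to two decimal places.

£38,947.43

Price-level factor over 3 years: 1.031 × 1.0188 × 1.019 = 1.0703400732.
Purchasing power today: £41,687 divided by that factor.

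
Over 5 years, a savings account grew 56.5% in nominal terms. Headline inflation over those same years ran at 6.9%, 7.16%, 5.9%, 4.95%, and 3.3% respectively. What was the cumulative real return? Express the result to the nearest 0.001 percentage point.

18.994%

Cumulative inflation factor: 1.069 × 1.0716 × 1.059 × 1.0495 × 1.033 ≈ 1.31519.
Nominal growth factor: 1.56500. Real growth factor = 1.56500 / 1.31519 ≈ 1.18994.
Total real return ≈ 18.9940%.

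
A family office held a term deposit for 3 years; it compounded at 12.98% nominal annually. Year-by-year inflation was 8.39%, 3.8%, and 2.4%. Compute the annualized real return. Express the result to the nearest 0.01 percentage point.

7.77%

Cumulative inflation factor: 1.0839 × 1.038 × 1.024 ≈ 1.15209.
Nominal growth factor: 1.44213. Real growth factor = 1.44213 / 1.15209 ≈ 1.25175.
Annualized: 1.25175^(1/3) − 1 ≈ 0.07772.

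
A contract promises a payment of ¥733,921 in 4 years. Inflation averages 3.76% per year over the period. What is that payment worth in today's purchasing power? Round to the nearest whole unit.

¥633,183

Price-level factor over 4 years: (1 + 3.76%)^4 ≈ 1.1590971882.
Purchasing power today: ¥733,921 divided by that factor.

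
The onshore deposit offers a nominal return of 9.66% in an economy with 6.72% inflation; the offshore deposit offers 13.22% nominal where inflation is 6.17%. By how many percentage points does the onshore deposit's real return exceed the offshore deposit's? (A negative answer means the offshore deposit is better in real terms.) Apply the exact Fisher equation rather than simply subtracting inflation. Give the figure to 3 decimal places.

The onshore deposit real return: 1.0966/1.0672 − 1 = 2.7549%.
The offshore deposit real return: 1.1322/1.0617 − 1 = 6.6403%.
Difference: 2.7549 − 6.6403 = -3.8854 pp.

-3.885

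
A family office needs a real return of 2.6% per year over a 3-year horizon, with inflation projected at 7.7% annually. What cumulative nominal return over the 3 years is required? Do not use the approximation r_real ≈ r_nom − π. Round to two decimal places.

34.92%

Required annual nominal rate: (1+2.6%)(1+7.7%) − 1 = 10.5002%.
Cumulative over 3 years: (1 + 0.105002)^3 − 1 ≈ 0.34924.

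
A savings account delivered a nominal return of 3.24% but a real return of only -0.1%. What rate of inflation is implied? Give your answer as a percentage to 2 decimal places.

3.34%

From (1+r_nom) = (1+r_real)(1+π), we get 1+π = (1 + 3.24%)/(1 − 0.1%) = 1.0324/0.999 ≈ 1.03343.
So π ≈ 3.3433%.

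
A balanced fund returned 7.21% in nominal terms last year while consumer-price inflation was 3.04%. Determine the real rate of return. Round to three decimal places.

4.047%

Real return via the Fisher equation: (1 + 7.21%)/(1 + 3.04%) − 1 = 1.0721/1.0304 − 1 ≈ 0.04047.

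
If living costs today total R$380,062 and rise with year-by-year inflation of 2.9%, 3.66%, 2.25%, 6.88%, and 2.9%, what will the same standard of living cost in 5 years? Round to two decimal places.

R$455,885.91

Cumulative price-level factor: 1.029 × 1.0366 × 1.0225 × 1.0688 × 1.029 ≈ 1.1995040422.
The nominal amount required is R$380,062 scaled up by that factor.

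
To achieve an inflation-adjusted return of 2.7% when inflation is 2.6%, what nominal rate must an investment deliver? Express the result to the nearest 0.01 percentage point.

By the Fisher equation, 1 + r_nom = (1 + 2.7%)(1 + 2.6%) = 1.027 × 1.026 = 1.053702.
So r_nom = 5.3702%.

5.37%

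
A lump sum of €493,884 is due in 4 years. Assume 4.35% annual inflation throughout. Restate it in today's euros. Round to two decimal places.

€416,538.49

Price-level factor over 4 years: (1 + 4.35%)^4 ≈ 1.1856863321.
Purchasing power today: €493,884 divided by that factor.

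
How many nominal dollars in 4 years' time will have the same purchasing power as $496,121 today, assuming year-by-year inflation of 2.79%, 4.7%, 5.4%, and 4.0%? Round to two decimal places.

$585,273.83

Cumulative price-level factor: 1.0279 × 1.047 × 1.054 × 1.040 ≈ 1.1796997786.
The nominal amount required is $496,121 scaled up by that factor.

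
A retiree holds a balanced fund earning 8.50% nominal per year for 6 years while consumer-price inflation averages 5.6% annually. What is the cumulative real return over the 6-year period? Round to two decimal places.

17.65%

The annual real rate is (1+8.50%)/(1+5.6%) − 1 = 2.7462%.
Compounded over 6 years: (1 + 0.027462)^6 − 1 ≈ 0.17651.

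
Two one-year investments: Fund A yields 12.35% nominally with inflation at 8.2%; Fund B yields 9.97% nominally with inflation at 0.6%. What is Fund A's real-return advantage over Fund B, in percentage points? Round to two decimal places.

Fund A real return: 1.1235/1.082 − 1 = 3.835%.
Fund B real return: 1.0997/1.006 − 1 = 9.314%.
Difference: 3.835 − 9.314 = -5.479 pp.

-5.48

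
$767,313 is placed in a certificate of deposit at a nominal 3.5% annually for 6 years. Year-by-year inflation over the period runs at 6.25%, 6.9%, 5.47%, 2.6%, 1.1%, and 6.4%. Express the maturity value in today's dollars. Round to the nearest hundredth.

$713,409.55

Nominal value at maturity: $767,313 × (1 + 3.5%)^6 ≈ $943,223.59.
Price-level factor over 6 years: 1.0625 × 1.069 × 1.0547 × 1.026 × 1.011 × 1.064 ≈ 1.3221347933.
Dividing the nominal maturity value by the price-level factor gives the value in today's money.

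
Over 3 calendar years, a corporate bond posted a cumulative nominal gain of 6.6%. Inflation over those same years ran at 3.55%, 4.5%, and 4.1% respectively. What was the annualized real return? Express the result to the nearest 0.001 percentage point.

Cumulative inflation factor: 1.0355 × 1.045 × 1.041 ≈ 1.12646.
Nominal growth factor: 1.06600. Real growth factor = 1.06600 / 1.12646 ≈ 0.94632.
Annualized: 0.94632^(1/3) − 1 ≈ -0.01822.

-1.822%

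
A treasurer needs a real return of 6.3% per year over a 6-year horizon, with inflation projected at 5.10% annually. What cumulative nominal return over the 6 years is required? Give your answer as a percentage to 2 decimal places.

Required annual nominal rate: (1+6.3%)(1+5.10%) − 1 = 11.7213%.
Cumulative over 6 years: (1 + 0.117213)^6 − 1 ≈ 0.94454.

94.45%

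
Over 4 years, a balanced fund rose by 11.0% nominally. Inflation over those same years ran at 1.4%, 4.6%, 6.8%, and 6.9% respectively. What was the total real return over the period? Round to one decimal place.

Cumulative inflation factor: 1.014 × 1.046 × 1.068 × 1.069 ≈ 1.21093.
Nominal growth factor: 1.11000. Real growth factor = 1.11000 / 1.21093 ≈ 0.91665.
Total real return ≈ -8.3348%.

-8.3%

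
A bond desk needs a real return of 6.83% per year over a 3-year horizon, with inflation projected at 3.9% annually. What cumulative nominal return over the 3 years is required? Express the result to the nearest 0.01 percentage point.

36.75%

Required annual nominal rate: (1+6.83%)(1+3.9%) − 1 = 10.99637%.
Cumulative over 3 years: (1 + 0.1099637)^3 − 1 ≈ 0.36750.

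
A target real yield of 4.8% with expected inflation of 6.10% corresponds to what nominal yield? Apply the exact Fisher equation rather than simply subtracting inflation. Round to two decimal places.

11.19%

By the Fisher equation, 1 + r_nom = (1 + 4.8%)(1 + 6.10%) = 1.048 × 1.0610 = 1.111928.
So r_nom = 11.1928%.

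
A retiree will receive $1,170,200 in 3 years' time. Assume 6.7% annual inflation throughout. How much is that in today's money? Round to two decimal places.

$963,311.70

Price-level factor over 3 years: (1 + 6.7%)^3 = 1.214767763.
Purchasing power today: $1,170,200 divided by that factor.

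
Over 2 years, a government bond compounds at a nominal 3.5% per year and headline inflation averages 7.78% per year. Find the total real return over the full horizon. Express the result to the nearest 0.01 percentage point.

The annual real rate is (1+3.5%)/(1+7.78%) − 1 = -3.9711%.
Compounded over 2 years: (1 + -0.039711)^2 − 1 ≈ -0.07784.

-7.78%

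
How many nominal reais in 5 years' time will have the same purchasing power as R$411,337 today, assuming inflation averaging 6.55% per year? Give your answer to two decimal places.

R$564,891.51

Cumulative price-level factor: (1+6.55%)^5 ≈ 1.3733058506.
The nominal amount required is R$411,337 scaled up by that factor.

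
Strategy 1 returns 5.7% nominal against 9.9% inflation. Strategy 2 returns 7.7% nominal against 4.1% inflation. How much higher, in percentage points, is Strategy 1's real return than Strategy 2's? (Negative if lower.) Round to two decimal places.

-7.28

Strategy 1 real return: 1.057/1.099 − 1 = -3.822%.
Strategy 2 real return: 1.077/1.041 − 1 = 3.458%.
Difference: -3.822 − 3.458 = -7.280 pp.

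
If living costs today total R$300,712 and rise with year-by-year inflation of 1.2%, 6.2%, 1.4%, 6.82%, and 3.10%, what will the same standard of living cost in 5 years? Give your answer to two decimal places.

R$360,915.04

Cumulative price-level factor: 1.012 × 1.062 × 1.014 × 1.0682 × 1.0310 ≈ 1.2002016602.
Multiplying R$300,712 by the price-level factor gives the future nominal sum.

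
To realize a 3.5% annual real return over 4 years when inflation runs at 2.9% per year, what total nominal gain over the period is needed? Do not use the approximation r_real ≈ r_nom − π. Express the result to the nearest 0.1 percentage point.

Required annual nominal rate: (1+3.5%)(1+2.9%) − 1 = 6.5015%.
Cumulative over 4 years: (1 + 0.065015)^4 − 1 ≈ 0.28654.

28.7%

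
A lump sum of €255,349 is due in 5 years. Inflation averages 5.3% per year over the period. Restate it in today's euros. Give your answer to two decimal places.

Price-level factor over 5 years: (1 + 5.3%)^5 ≈ 1.2946186406.
Purchasing power today: €255,349 divided by that factor.

€197,238.78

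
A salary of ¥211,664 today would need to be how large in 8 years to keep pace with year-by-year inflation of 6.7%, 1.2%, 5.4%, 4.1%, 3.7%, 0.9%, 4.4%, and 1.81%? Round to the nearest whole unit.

¥278,897

Cumulative price-level factor: 1.067 × 1.012 × 1.054 × 1.041 × 1.037 × 1.009 × 1.044 × 1.0181 ≈ 1.3176410943.
The nominal amount required is ¥211,664 scaled up by that factor.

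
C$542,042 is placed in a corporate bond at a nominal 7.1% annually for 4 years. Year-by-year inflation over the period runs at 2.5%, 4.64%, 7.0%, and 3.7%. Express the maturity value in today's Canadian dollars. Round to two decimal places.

Nominal value at maturity: C$542,042 × (1 + 7.1%)^4 ≈ C$713,166.32.
Price-level factor over 4 years: 1.025 × 1.0464 × 1.070 × 1.037 = 1.1901018504.
Dividing the nominal maturity value by the price-level factor gives the value in today's money.

C$599,248.14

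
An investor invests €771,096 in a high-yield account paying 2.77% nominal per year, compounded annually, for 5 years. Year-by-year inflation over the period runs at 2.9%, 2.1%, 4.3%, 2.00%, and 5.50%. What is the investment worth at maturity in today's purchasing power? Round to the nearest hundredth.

€749,656.27

Nominal value at maturity: €771,096 × (1 + 2.77%)^5 ≈ €883,975.51.
Price-level factor over 5 years: 1.029 × 1.021 × 1.043 × 1.0200 × 1.0550 ≈ 1.1791744397.
The maturity value deflated by that factor is the answer in today's purchasing power.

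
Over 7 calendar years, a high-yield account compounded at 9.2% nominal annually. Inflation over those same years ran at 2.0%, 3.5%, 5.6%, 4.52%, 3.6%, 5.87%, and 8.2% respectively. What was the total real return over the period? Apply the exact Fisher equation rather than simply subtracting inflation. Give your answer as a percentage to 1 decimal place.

33.9%

Cumulative inflation factor: 1.020 × 1.035 × 1.056 × 1.0452 × 1.036 × 1.0587 × 1.082 ≈ 1.38281.
Nominal growth factor: 1.85165. Real growth factor = 1.85165 / 1.38281 ≈ 1.33904.
Total real return ≈ 33.9044%.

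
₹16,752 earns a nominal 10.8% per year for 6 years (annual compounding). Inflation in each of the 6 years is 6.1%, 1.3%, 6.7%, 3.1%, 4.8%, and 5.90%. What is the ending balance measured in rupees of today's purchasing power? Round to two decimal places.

₹23,621.10

Nominal value at maturity: ₹16,752 × (1 + 10.8%)^6 ≈ ₹30,995.97.
Price-level factor over 6 years: 1.061 × 1.013 × 1.067 × 1.031 × 1.048 × 1.0590 ≈ 1.3122154799.
Dividing the nominal maturity value by the price-level factor gives the value in today's money.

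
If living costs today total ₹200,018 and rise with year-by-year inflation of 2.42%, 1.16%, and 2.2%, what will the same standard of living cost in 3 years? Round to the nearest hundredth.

₹211,793.96

Cumulative price-level factor: 1.0242 × 1.0116 × 1.022 ≈ 1.0588744958.
The nominal amount required is ₹200,018 scaled up by that factor.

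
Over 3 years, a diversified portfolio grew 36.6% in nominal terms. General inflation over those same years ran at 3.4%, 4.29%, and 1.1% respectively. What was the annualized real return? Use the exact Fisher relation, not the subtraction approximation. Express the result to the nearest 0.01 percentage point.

Cumulative inflation factor: 1.034 × 1.0429 × 1.011 ≈ 1.09022.
Nominal growth factor: 1.36600. Real growth factor = 1.36600 / 1.09022 ≈ 1.25296.
Annualized: 1.25296^(1/3) − 1 ≈ 0.07807.

7.81%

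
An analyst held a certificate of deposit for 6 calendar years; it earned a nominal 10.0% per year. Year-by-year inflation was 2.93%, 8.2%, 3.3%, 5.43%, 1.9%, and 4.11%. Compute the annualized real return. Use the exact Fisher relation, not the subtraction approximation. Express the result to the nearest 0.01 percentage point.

5.47%

Cumulative inflation factor: 1.0293 × 1.082 × 1.033 × 1.0543 × 1.019 × 1.0411 ≈ 1.28677.
Nominal growth factor: 1.77156. Real growth factor = 1.77156 / 1.28677 ≈ 1.37675.
Annualized: 1.37675^(1/6) − 1 ≈ 0.05473.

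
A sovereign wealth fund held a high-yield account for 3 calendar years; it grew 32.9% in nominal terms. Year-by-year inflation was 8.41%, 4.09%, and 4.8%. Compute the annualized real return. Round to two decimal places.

Cumulative inflation factor: 1.0841 × 1.0409 × 1.048 ≈ 1.18260.
Nominal growth factor: 1.32900. Real growth factor = 1.32900 / 1.18260 ≈ 1.12379.
Annualized: 1.12379^(1/3) − 1 ≈ 0.03967.

3.97%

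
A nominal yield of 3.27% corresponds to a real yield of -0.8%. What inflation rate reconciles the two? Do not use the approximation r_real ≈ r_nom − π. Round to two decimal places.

From (1+r_nom) = (1+r_real)(1+π), we get 1+π = (1 + 3.27%)/(1 − 0.8%) = 1.0327/0.992 ≈ 1.04103.
So π ≈ 4.1028%.

4.10%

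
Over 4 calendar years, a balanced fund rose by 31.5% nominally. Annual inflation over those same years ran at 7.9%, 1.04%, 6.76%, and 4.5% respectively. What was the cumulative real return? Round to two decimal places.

8.12%

Cumulative inflation factor: 1.079 × 1.0104 × 1.0676 × 1.045 ≈ 1.21630.
Nominal growth factor: 1.31500. Real growth factor = 1.31500 / 1.21630 ≈ 1.08115.
Total real return ≈ 8.1150%.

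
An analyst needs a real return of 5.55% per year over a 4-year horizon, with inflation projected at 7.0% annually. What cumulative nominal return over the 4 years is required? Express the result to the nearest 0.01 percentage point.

62.69%

Required annual nominal rate: (1+5.55%)(1+7.0%) − 1 = 12.9385%.
Cumulative over 4 years: (1 + 0.129385)^4 − 1 ≈ 0.62693.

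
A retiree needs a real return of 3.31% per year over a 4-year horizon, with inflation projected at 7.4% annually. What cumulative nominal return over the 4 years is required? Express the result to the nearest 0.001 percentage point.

Required annual nominal rate: (1+3.31%)(1+7.4%) − 1 = 10.95494%.
Cumulative over 4 years: (1 + 0.1095494)^4 − 1 ≈ 0.51561.

51.561%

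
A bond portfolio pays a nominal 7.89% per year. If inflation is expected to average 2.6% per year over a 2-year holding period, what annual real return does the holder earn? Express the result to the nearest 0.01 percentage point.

5.16%

With constant rates the annual real return is the same each year: (1+7.89%)/(1+2.6%) − 1 = 0.05156.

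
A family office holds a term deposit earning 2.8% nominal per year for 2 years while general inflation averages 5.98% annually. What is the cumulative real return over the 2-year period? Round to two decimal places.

-5.91%

The annual real rate is (1+2.8%)/(1+5.98%) − 1 = -3.0006%.
Compounded over 2 years: (1 + -0.030006)^2 − 1 ≈ -0.05911.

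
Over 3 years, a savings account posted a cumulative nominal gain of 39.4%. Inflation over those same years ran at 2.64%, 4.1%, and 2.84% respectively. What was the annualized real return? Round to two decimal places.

8.25%

Cumulative inflation factor: 1.0264 × 1.041 × 1.0284 ≈ 1.09883.
Nominal growth factor: 1.39400. Real growth factor = 1.39400 / 1.09883 ≈ 1.26863.
Annualized: 1.26863^(1/3) − 1 ≈ 0.08254.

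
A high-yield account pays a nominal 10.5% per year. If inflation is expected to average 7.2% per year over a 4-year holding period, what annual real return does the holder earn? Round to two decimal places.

3.08%

With constant rates the annual real return is the same each year: (1+10.5%)/(1+7.2%) − 1 = 0.03078.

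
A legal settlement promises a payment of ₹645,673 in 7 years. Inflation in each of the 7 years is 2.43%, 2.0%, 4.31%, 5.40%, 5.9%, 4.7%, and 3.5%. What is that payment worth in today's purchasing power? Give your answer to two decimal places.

₹489,819.12

Price-level factor over 7 years: 1.0243 × 1.020 × 1.0431 × 1.0540 × 1.059 × 1.047 × 1.035 ≈ 1.3181865995.
Purchasing power today: ₹645,673 divided by that factor.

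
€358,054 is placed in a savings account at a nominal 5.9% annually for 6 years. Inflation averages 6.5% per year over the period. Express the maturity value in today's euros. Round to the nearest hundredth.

€346,119.96

Nominal value at maturity: €358,054 × (1 + 5.9%)^6 ≈ €505,038.27.
Price-level factor over 6 years: (1 + 6.5%)^6 ≈ 1.4591422965.
The maturity value deflated by that factor is the answer in today's purchasing power.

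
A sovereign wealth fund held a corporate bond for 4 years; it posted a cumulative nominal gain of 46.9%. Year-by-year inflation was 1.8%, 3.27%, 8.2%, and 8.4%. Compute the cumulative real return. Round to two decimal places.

Cumulative inflation factor: 1.018 × 1.0327 × 1.082 × 1.084 ≈ 1.23304.
Nominal growth factor: 1.46900. Real growth factor = 1.46900 / 1.23304 ≈ 1.19136.
Total real return ≈ 19.1361%.

19.14%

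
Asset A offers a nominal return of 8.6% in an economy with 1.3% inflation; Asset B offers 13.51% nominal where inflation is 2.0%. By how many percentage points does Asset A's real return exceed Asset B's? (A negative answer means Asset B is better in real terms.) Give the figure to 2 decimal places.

Asset A real return: 1.086/1.013 − 1 = 7.206%.
Asset B real return: 1.1351/1.020 − 1 = 11.284%.
Difference: 7.206 − 11.284 = -4.078 pp.

-4.08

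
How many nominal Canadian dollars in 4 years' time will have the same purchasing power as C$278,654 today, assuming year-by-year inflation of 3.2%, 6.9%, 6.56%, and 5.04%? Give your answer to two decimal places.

Cumulative price-level factor: 1.032 × 1.069 × 1.0656 × 1.0504 ≈ 1.2348275984.
The nominal amount required is C$278,654 scaled up by that factor.

C$344,089.65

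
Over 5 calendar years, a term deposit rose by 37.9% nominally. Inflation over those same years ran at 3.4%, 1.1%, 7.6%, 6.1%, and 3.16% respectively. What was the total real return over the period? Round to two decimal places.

12.01%

Cumulative inflation factor: 1.034 × 1.011 × 1.076 × 1.061 × 1.0316 ≈ 1.23115.
Nominal growth factor: 1.37900. Real growth factor = 1.37900 / 1.23115 ≈ 1.12009.
Total real return ≈ 12.0092%.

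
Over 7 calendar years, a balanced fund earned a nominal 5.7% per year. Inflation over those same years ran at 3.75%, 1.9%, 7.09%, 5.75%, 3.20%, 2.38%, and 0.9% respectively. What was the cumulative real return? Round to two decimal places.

15.49%

Cumulative inflation factor: 1.0375 × 1.019 × 1.0709 × 1.0575 × 1.0320 × 1.0238 × 1.009 ≈ 1.27637.
Nominal growth factor: 1.47409. Real growth factor = 1.47409 / 1.27637 ≈ 1.15491.
Total real return ≈ 15.4908%.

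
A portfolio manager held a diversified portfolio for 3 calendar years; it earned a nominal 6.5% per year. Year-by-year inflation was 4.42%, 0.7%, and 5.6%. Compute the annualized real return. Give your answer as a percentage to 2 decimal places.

Cumulative inflation factor: 1.0442 × 1.007 × 1.056 ≈ 1.11039.
Nominal growth factor: 1.20795. Real growth factor = 1.20795 / 1.11039 ≈ 1.08786.
Annualized: 1.08786^(1/3) − 1 ≈ 0.02847.

2.85%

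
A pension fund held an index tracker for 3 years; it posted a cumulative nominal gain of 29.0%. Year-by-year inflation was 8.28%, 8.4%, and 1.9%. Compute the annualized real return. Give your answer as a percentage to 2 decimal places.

2.55%

Cumulative inflation factor: 1.0828 × 1.084 × 1.019 ≈ 1.19606.
Nominal growth factor: 1.29000. Real growth factor = 1.29000 / 1.19606 ≈ 1.07854.
Annualized: 1.07854^(1/3) − 1 ≈ 0.02552.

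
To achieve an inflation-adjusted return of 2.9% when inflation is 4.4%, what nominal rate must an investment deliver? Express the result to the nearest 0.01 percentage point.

7.43%

By the Fisher equation, 1 + r_nom = (1 + 2.9%)(1 + 4.4%) = 1.029 × 1.044 = 1.074276.
So r_nom = 7.4276%.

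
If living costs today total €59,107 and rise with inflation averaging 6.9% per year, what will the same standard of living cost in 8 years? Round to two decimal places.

€100,800.01

Cumulative price-level factor: (1+6.9%)^8 ≈ 1.7053818700.
Multiplying €59,107 by the price-level factor gives the future nominal sum.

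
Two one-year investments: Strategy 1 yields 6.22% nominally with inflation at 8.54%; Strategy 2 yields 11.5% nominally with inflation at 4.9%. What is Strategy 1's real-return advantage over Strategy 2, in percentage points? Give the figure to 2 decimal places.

Strategy 1 real return: 1.0622/1.0854 − 1 = -2.137%.
Strategy 2 real return: 1.115/1.049 − 1 = 6.292%.
Difference: -2.137 − 6.292 = -8.429 pp.

-8.43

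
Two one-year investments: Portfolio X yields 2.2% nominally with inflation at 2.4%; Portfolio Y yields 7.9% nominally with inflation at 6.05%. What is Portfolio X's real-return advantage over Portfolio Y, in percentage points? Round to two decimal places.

Portfolio X real return: 1.022/1.024 − 1 = -0.195%.
Portfolio Y real return: 1.079/1.0605 − 1 = 1.744%.
Difference: -0.195 − 1.744 = -1.939 pp.

-1.94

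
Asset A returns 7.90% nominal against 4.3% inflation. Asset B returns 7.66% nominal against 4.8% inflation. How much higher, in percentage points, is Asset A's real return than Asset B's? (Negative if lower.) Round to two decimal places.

Asset A real return: 1.0790/1.043 − 1 = 3.452%.
Asset B real return: 1.0766/1.048 − 1 = 2.729%.
Difference: 3.452 − 2.729 = 0.723 pp.

0.72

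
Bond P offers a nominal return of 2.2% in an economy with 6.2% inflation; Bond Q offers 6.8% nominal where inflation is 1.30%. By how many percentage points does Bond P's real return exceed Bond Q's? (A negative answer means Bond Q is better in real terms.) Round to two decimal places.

Bond P real return: 1.022/1.062 − 1 = -3.766%.
Bond Q real return: 1.068/1.0130 − 1 = 5.429%.
Difference: -3.766 − 5.429 = -9.195 pp.

-9.20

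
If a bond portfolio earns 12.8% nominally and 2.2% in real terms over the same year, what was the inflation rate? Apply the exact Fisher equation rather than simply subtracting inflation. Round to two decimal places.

From (1+r_nom) = (1+r_real)(1+π), we get 1+π = (1 + 12.8%)/(1 + 2.2%) = 1.128/1.022 ≈ 1.10372.
So π ≈ 10.3718%.

10.37%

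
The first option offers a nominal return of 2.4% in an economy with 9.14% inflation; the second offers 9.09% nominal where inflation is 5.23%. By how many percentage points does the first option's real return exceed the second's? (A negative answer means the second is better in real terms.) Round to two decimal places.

-9.84

The first option real return: 1.024/1.0914 − 1 = -6.176%.
The second real return: 1.0909/1.0523 − 1 = 3.668%.
Difference: -6.176 − 3.668 = -9.844 pp.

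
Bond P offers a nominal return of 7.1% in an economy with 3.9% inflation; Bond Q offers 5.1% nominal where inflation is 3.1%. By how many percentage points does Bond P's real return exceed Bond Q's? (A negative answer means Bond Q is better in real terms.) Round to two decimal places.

Bond P real return: 1.071/1.039 − 1 = 3.080%.
Bond Q real return: 1.051/1.031 − 1 = 1.940%.
Difference: 3.080 − 1.940 = 1.140 pp.

1.14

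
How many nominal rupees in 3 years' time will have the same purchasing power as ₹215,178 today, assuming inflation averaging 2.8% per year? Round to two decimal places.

Cumulative price-level factor: (1+2.8%)^3 = 1.086373952.
Multiplying ₹215,178 by the price-level factor gives the future nominal sum.

₹233,763.77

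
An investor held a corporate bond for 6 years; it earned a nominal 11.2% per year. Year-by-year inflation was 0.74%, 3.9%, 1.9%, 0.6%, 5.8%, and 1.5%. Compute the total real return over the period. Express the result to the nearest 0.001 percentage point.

64.092%

Cumulative inflation factor: 1.0074 × 1.039 × 1.019 × 1.006 × 1.058 × 1.015 ≈ 1.15224.
Nominal growth factor: 1.89073. Real growth factor = 1.89073 / 1.15224 ≈ 1.64092.
Total real return ≈ 64.0920%.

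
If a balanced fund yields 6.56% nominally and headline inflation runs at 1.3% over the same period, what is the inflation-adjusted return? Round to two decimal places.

Real return via the Fisher equation: (1 + 6.56%)/(1 + 1.3%) − 1 = 1.0656/1.013 − 1 ≈ 0.05192.

5.19%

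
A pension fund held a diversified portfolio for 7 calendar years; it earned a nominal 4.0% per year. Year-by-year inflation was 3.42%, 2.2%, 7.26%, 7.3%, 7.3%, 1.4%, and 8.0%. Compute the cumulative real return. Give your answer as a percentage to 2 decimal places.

Cumulative inflation factor: 1.0342 × 1.022 × 1.0726 × 1.073 × 1.073 × 1.014 × 1.080 ≈ 1.42940.
Nominal growth factor: 1.31593. Real growth factor = 1.31593 / 1.42940 ≈ 0.92062.
Total real return ≈ -7.9383%.

-7.94%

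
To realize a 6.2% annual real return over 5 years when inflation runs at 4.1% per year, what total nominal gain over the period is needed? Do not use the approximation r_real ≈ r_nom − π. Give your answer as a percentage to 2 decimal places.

Required annual nominal rate: (1+6.2%)(1+4.1%) − 1 = 10.5542%.
Cumulative over 5 years: (1 + 0.105542)^5 − 1 ≈ 0.65149.

65.15%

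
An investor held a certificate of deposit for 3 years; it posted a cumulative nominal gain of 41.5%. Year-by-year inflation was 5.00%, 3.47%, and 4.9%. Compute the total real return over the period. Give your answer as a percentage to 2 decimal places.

Cumulative inflation factor: 1.0500 × 1.0347 × 1.049 ≈ 1.13967.
Nominal growth factor: 1.41500. Real growth factor = 1.41500 / 1.13967 ≈ 1.24159.
Total real return ≈ 24.1587%.

24.16%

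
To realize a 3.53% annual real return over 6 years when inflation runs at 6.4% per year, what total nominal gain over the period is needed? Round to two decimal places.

78.67%

Required annual nominal rate: (1+3.53%)(1+6.4%) − 1 = 10.15592%.
Cumulative over 6 years: (1 + 0.1015592)^6 − 1 ≈ 0.78668.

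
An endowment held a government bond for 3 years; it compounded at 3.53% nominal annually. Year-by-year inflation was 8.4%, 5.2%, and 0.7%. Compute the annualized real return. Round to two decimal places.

-1.14%

Cumulative inflation factor: 1.084 × 1.052 × 1.007 ≈ 1.14835.
Nominal growth factor: 1.10968. Real growth factor = 1.10968 / 1.14835 ≈ 0.96633.
Annualized: 0.96633^(1/3) − 1 ≈ -0.01135.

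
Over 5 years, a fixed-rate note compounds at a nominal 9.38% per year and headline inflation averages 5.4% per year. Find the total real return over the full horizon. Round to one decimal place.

20.4%

The annual real rate is (1+9.38%)/(1+5.4%) − 1 = 3.7761%.
Compounded over 5 years: (1 + 0.037761)^5 − 1 ≈ 0.20361.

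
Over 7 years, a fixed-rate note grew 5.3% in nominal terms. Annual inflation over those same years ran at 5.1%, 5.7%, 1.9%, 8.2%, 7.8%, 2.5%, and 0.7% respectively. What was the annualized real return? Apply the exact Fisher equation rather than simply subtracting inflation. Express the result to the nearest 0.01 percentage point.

Cumulative inflation factor: 1.051 × 1.057 × 1.019 × 1.082 × 1.078 × 1.025 × 1.007 ≈ 1.36286.
Nominal growth factor: 1.05300. Real growth factor = 1.05300 / 1.36286 ≈ 0.77264.
Annualized: 0.77264^(1/7) − 1 ≈ -0.03618.

-3.62%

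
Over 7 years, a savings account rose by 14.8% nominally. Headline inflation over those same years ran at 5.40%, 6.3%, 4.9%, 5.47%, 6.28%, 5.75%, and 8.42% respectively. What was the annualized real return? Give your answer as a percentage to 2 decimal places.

-3.84%

Cumulative inflation factor: 1.0540 × 1.063 × 1.049 × 1.0547 × 1.0628 × 1.0575 × 1.0842 ≈ 1.51050.
Nominal growth factor: 1.14800. Real growth factor = 1.14800 / 1.51050 ≈ 0.76002.
Annualized: 0.76002^(1/7) − 1 ≈ -0.03844.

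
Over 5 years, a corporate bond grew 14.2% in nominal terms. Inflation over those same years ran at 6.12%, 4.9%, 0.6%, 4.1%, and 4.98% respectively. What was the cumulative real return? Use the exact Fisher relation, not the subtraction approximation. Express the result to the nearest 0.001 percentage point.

Cumulative inflation factor: 1.0612 × 1.049 × 1.006 × 1.041 × 1.0498 ≈ 1.22385.
Nominal growth factor: 1.14200. Real growth factor = 1.14200 / 1.22385 ≈ 0.93312.
Total real return ≈ -6.6879%.

-6.688%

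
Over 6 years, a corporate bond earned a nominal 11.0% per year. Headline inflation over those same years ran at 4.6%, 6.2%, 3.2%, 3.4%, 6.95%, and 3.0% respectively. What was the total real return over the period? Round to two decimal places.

43.24%

Cumulative inflation factor: 1.046 × 1.062 × 1.032 × 1.034 × 1.0695 × 1.030 ≈ 1.30579.
Nominal growth factor: 1.87041. Real growth factor = 1.87041 / 1.30579 ≈ 1.43240.
Total real return ≈ 43.2397%.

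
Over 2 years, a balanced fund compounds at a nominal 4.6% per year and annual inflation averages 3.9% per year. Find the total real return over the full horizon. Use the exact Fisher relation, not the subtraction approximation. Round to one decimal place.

The annual real rate is (1+4.6%)/(1+3.9%) − 1 = 0.6737%.
Compounded over 2 years: (1 + 0.006737)^2 − 1 ≈ 0.01352.

1.4%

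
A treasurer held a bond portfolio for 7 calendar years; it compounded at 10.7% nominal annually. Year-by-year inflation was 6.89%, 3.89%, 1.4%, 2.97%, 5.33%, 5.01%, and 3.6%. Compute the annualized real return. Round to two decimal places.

Cumulative inflation factor: 1.0689 × 1.0389 × 1.014 × 1.0297 × 1.0533 × 1.0501 × 1.036 ≈ 1.32862.
Nominal growth factor: 2.03720. Real growth factor = 2.03720 / 1.32862 ≈ 1.53331.
Annualized: 1.53331^(1/7) − 1 ≈ 0.06296.

6.30%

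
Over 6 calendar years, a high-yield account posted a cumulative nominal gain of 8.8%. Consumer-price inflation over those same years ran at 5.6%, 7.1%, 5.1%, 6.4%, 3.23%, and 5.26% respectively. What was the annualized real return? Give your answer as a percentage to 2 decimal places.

-3.82%

Cumulative inflation factor: 1.056 × 1.071 × 1.051 × 1.064 × 1.0323 × 1.0526 ≈ 1.37425.
Nominal growth factor: 1.08800. Real growth factor = 1.08800 / 1.37425 ≈ 0.79170.
Annualized: 0.79170^(1/6) − 1 ≈ -0.03818.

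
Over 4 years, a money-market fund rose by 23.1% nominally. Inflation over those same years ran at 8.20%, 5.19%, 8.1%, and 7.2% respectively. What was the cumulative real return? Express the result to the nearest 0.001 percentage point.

Cumulative inflation factor: 1.0820 × 1.0519 × 1.081 × 1.072 ≈ 1.31893.
Nominal growth factor: 1.23100. Real growth factor = 1.23100 / 1.31893 ≈ 0.93333.
Total real return ≈ -6.6669%.

-6.667%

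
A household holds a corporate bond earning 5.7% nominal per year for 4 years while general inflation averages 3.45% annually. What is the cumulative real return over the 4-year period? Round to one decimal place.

9.0%

The annual real rate is (1+5.7%)/(1+3.45%) − 1 = 2.1750%.
Compounded over 4 years: (1 + 0.021750)^4 − 1 ≈ 0.08988.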